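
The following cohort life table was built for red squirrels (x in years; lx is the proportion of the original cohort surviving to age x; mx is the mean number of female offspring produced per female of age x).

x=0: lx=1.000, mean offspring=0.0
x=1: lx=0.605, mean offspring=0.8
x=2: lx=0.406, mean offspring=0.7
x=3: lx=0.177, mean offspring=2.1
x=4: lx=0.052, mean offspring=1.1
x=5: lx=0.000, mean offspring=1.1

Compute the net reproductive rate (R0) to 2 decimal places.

lx·mx by age: 0, 0.484, 0.2842, 0.3717, 0.0572, 0
R0 = Σ lx·mx = 1.1971 → 1.20

1.20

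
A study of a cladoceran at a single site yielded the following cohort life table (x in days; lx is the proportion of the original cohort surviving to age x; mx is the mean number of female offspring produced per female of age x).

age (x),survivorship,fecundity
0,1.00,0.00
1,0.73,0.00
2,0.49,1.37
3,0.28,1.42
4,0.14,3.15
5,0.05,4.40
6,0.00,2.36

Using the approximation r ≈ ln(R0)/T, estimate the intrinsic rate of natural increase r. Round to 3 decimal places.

0.176

R0 = Σ lx·mx = 0 + 0 + 0.6713 + 0.3976 + 0.441 + 0.22 + 0 = 1.7299
Σ x·lx·mx = 5.3994; T = 5.3994/1.7299 = 3.12122…
r ≈ ln(R0)/T = ln(1.7299)/3.12122… = 0.17559… → 0.176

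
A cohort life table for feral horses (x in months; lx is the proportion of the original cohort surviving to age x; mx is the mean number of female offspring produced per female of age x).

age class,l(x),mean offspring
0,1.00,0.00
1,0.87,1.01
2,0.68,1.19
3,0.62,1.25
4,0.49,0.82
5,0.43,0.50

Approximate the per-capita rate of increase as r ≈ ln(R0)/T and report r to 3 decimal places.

0.462

R0 = Σ lx·mx = 0 + 0.8787 + 0.8092 + 0.775 + 0.4018 + 0.215 = 3.0797
Σ x·lx·mx = 7.5043; T = 7.5043/3.0797 = 2.4367…
r ≈ ln(R0)/T = ln(3.0797)/2.4367… = 0.46162… → 0.462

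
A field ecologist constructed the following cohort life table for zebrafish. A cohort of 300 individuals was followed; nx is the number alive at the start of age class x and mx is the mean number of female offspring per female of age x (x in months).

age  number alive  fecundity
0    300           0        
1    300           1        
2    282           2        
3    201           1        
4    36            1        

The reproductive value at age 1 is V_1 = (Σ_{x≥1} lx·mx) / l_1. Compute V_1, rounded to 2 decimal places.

lx = nx/n0 = nx/300: 1, 1, 0.94, 0.67, 0.12
lx·mx for x ≥ 1: 1, 1.88, 0.67, 0.12 → sum = 3.67
V_1 = 3.67 / l_1 = 3.67 / 1 = 3.67 → 3.67

3.67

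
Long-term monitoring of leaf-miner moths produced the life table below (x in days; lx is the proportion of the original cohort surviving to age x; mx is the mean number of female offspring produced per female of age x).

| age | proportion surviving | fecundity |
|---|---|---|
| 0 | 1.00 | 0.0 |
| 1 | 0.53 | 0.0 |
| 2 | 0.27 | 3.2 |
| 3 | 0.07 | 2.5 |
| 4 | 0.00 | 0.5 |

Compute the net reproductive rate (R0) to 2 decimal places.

lx·mx by age: 0, 0, 0.864, 0.175, 0
R0 = Σ lx·mx = 1.039 → 1.04

1.04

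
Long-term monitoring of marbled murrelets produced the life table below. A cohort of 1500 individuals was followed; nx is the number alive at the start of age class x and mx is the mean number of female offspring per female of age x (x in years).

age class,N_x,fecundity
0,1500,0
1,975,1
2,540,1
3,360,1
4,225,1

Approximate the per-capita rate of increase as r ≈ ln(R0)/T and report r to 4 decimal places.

lx = nx/n0 = nx/1500: 1, 0.65, 0.36, 0.24, 0.15
R0 = Σ lx·mx = 0 + 0.65 + 0.36 + 0.24 + 0.15 = 1.4
Σ x·lx·mx = 2.69; T = 2.69/1.4 = 1.92143…
r ≈ ln(R0)/T = ln(1.4)/1.92143… = 0.175116… → 0.1751

0.1751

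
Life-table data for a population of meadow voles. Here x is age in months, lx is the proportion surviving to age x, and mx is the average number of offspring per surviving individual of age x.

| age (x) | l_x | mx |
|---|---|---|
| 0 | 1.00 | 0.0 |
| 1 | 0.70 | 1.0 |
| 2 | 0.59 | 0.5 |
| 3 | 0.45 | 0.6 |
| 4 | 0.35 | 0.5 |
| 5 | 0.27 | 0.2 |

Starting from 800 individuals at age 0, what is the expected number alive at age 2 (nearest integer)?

472

Expected survivors = N0 · l_2 = 800 × 0.59 = 472 → 472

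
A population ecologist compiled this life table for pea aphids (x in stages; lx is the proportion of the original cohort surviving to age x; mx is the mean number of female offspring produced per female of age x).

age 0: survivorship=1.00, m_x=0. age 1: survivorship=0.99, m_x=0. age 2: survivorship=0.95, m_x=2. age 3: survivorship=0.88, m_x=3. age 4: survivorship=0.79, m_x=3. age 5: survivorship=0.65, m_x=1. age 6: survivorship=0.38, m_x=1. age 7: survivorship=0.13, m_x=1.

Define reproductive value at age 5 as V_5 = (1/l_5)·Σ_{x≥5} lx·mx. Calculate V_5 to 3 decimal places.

1.785

lx·mx for x ≥ 5: 0.65, 0.38, 0.13 → sum = 1.16
V_5 = 1.16 / l_5 = 1.16 / 0.65 = 1.784615… → 1.785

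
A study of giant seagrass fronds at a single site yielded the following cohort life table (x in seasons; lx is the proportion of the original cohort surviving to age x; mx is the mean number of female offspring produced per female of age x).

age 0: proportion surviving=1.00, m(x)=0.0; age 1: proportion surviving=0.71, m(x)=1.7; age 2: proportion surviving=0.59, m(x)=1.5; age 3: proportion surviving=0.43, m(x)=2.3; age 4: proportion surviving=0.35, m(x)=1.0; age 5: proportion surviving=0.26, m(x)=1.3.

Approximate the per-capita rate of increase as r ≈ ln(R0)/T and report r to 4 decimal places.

0.5535

R0 = Σ lx·mx = 0 + 1.207 + 0.885 + 0.989 + 0.35 + 0.338 = 3.769
Σ x·lx·mx = 9.034; T = 9.034/3.769 = 2.39692…
r ≈ ln(R0)/T = ln(3.769)/2.39692… = 0.553547… → 0.5535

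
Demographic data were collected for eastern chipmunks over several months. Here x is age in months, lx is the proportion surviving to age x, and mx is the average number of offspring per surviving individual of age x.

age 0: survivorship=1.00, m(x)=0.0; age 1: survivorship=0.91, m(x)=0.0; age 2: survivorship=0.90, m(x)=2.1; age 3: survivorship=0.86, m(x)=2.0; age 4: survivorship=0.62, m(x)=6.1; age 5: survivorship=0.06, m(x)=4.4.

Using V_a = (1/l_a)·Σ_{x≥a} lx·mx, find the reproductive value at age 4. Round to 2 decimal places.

6.53

lx·mx for x ≥ 4: 3.782, 0.264 → sum = 4.046
V_4 = 4.046 / l_4 = 4.046 / 0.62 = 6.525806… → 6.53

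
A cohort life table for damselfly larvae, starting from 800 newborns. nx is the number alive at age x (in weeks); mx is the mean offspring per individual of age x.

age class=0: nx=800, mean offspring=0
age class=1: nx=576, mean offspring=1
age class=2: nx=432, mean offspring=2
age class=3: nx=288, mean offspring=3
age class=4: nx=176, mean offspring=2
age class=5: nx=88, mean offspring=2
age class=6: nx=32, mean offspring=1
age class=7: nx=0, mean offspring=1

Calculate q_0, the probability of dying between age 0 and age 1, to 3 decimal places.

lx = nx/n0 = nx/800: 1, 0.72, 0.54, 0.36, 0.22, 0.11, 0.04, 0
q_0 = (l_0 − l_1) / l_0 = (1 − 0.72) / 1
     = 0.28 / 1 = 0.28 → 0.280

0.280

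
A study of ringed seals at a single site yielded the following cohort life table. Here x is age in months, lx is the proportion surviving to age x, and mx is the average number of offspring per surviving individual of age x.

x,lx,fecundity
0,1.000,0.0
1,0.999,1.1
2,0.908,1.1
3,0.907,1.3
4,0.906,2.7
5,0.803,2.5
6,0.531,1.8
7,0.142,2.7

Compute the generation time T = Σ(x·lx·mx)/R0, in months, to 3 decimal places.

lx·mx: 0, 1.0989, 0.9988, 1.1791, 2.4462, 2.0075, 0.9558, 0.3834 → R0 = 9.0697
x·lx·mx: 0, 1.0989, 1.9976, 3.5373, 9.7848, 10.0375, 5.7348, 2.6838 → Σ = 34.8747
T = 34.8747 / 9.0697 = 3.845188… → 3.845

3.845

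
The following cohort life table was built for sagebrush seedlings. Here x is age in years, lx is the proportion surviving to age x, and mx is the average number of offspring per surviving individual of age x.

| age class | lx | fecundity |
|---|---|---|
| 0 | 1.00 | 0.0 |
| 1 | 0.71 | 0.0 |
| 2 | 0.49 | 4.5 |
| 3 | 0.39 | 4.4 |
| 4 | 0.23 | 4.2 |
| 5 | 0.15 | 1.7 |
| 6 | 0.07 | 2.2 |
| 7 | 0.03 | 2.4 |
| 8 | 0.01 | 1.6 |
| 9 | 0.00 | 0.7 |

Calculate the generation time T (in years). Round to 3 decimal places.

lx·mx: 0, 0, 2.205, 1.716, 0.966, 0.255, 0.154, 0.072, 0.016, 0 → R0 = 5.384
x·lx·mx: 0, 0, 4.41, 5.148, 3.864, 1.275, 0.924, 0.504, 0.128, 0 → Σ = 16.253
T = 16.253 / 5.384 = 3.018759… → 3.019

3.019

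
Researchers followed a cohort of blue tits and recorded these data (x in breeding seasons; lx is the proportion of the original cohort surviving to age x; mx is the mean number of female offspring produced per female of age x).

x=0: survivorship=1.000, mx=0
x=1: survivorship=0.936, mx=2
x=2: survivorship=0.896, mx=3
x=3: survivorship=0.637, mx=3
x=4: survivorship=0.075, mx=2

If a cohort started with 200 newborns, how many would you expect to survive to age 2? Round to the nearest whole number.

179

Expected survivors = N0 · l_2 = 200 × 0.896 = 179.2 → 179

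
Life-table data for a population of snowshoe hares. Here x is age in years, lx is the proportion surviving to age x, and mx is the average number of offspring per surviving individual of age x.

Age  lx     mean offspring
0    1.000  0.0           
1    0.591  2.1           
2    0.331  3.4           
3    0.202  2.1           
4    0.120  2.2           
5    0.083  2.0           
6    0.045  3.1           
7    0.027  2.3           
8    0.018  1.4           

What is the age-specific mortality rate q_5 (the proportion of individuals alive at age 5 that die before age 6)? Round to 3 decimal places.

0.458

q_5 = (l_5 − l_6) / l_5 = (0.083 − 0.045) / 0.083
     = 0.038 / 0.083 = 0.457831… → 0.458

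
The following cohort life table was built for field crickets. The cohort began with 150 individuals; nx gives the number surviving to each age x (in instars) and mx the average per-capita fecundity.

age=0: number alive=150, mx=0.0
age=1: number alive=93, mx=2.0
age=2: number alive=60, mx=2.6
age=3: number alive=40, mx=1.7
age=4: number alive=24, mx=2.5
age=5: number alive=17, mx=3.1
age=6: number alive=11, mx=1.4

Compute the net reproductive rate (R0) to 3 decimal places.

lx = nx/n0 = nx/150: 1, 0.62, 0.4, 0.26667…, 0.16, 0.11333…, 0.07333…
lx·mx by age: 0, 1.24, 1.04, 0.453333…, 0.4, 0.351333…, 0.102667…
R0 = Σ lx·mx = 3.587333… → 3.587

3.587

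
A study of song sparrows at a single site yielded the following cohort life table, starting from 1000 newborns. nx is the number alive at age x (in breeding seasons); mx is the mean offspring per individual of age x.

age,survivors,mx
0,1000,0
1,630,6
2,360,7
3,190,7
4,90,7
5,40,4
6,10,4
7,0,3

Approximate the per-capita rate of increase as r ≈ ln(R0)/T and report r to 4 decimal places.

lx = nx/n0 = nx/1000: 1, 0.63, 0.36, 0.19, 0.09, 0.04, 0.01, 0
R0 = Σ lx·mx = 0 + 3.78 + 2.52 + 1.33 + 0.63 + 0.16 + 0.04 + 0 = 8.46
Σ x·lx·mx = 16.37; T = 16.37/8.46 = 1.93499…
r ≈ ln(R0)/T = ln(8.46)/1.93499… = 1.103546… → 1.1035

1.1035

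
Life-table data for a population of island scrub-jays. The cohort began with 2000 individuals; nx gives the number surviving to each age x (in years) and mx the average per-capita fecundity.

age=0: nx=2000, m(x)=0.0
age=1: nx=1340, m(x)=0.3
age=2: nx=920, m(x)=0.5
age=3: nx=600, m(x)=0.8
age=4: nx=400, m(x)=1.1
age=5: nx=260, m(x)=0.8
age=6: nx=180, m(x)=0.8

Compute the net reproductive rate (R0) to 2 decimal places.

1.07

lx = nx/n0 = nx/2000: 1, 0.67, 0.46, 0.3, 0.2, 0.13, 0.09
lx·mx by age: 0, 0.201, 0.23, 0.24, 0.22, 0.104, 0.072
R0 = Σ lx·mx = 1.067 → 1.07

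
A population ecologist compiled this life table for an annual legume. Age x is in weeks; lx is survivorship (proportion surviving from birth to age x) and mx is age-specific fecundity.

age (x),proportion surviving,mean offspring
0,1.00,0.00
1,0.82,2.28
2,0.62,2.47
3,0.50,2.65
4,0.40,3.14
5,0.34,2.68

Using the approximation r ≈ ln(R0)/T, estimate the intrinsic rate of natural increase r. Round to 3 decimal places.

0.720

R0 = Σ lx·mx = 0 + 1.8696 + 1.5314 + 1.325 + 1.256 + 0.9112 = 6.8932
Σ x·lx·mx = 18.4874; T = 18.4874/6.8932 = 2.68198…
r ≈ ln(R0)/T = ln(6.8932)/2.68198… = 0.71982… → 0.720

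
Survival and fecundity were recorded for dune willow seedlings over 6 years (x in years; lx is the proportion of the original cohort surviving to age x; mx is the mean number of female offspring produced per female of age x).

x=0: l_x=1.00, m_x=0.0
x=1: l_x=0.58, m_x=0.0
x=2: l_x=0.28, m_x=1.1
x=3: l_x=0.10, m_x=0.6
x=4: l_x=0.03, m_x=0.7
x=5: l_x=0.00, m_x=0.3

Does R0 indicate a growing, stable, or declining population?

R0 = Σ lx·mx = 0 + 0 + 0.308 + 0.06 + 0.021 + 0 = 0.389
R0 < 1, so the population is declining.

declining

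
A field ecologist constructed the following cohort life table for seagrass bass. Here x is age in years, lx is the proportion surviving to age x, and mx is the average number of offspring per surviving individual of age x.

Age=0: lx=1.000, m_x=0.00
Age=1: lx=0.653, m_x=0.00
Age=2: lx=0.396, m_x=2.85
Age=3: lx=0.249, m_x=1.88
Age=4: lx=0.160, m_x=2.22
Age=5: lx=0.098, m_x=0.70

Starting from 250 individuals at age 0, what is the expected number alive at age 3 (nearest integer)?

62

Expected survivors = N0 · l_3 = 250 × 0.249 = 62.25 → 62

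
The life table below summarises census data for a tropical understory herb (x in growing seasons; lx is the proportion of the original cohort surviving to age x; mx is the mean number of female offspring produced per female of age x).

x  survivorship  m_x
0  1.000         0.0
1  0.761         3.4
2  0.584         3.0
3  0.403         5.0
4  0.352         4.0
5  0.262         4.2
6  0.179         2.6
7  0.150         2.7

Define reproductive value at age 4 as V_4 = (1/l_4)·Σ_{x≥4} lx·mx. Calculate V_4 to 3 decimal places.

lx·mx for x ≥ 4: 1.408, 1.1004, 0.4654, 0.405 → sum = 3.3788
V_4 = 3.3788 / l_4 = 3.3788 / 0.352 = 9.598864… → 9.599

9.599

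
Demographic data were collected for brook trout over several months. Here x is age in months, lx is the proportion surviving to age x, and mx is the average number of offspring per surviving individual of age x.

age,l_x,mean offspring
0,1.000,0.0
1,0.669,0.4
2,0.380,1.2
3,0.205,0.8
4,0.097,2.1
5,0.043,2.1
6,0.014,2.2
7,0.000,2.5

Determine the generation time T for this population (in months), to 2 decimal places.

lx·mx: 0, 0.2676, 0.456, 0.164, 0.2037, 0.0903, 0.0308, 0 → R0 = 1.2124
x·lx·mx: 0, 0.2676, 0.912, 0.492, 0.8148, 0.4515, 0.1848, 0 → Σ = 3.1227
T = 3.1227 / 1.2124 = 2.575635… → 2.58

2.58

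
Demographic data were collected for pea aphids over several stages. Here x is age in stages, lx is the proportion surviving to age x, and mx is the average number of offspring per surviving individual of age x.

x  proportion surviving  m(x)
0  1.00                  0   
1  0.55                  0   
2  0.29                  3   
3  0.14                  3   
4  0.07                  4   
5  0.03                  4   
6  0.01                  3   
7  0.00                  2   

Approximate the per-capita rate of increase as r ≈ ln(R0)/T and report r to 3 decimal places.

R0 = Σ lx·mx = 0 + 0 + 0.87 + 0.42 + 0.28 + 0.12 + 0.03 + 0 = 1.72
Σ x·lx·mx = 4.9; T = 4.9/1.72 = 2.84884…
r ≈ ln(R0)/T = ln(1.72)/2.84884… = 0.19037… → 0.190

0.190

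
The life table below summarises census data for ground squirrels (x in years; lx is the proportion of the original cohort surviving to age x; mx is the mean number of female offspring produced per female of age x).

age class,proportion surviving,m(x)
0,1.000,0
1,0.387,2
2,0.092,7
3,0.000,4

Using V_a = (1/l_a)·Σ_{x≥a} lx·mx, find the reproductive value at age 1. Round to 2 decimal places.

lx·mx for x ≥ 1: 0.774, 0.644, 0 → sum = 1.418
V_1 = 1.418 / l_1 = 1.418 / 0.387 = 3.664083… → 3.66

3.66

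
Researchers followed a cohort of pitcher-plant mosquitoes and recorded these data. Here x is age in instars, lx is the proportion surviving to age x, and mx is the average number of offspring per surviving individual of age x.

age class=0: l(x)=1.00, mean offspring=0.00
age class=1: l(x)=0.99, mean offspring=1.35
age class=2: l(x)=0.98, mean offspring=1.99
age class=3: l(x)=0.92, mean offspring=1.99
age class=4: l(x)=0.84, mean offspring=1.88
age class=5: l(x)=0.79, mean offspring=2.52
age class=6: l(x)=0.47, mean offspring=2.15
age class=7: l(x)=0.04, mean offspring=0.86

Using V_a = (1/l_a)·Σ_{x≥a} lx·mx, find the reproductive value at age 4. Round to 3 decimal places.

5.494

lx·mx for x ≥ 4: 1.5792, 1.9908, 1.0105, 0.0344 → sum = 4.6149
V_4 = 4.6149 / l_4 = 4.6149 / 0.84 = 5.493929… → 5.494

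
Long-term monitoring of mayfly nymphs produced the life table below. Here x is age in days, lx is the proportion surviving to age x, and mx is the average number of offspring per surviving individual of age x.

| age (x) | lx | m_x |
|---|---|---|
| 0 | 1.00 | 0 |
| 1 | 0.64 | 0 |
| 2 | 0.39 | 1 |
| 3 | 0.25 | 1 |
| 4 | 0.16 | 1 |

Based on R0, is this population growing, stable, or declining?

R0 = Σ lx·mx = 0 + 0 + 0.39 + 0.25 + 0.16 = 0.8
R0 < 1, so the population is declining.

declining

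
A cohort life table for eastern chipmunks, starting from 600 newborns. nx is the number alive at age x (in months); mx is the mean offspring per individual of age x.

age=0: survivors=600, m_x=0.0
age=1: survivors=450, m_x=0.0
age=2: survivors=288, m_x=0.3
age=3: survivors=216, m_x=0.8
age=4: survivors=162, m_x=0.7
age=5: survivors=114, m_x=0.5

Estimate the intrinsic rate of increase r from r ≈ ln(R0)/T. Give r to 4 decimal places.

-0.1004

lx = nx/n0 = nx/600: 1, 0.75, 0.48, 0.36, 0.27, 0.19
R0 = Σ lx·mx = 0 + 0 + 0.144 + 0.288 + 0.189 + 0.095 = 0.716
Σ x·lx·mx = 2.383; T = 2.383/0.716 = 3.32821…
r ≈ ln(R0)/T = ln(0.716)/3.32821… = -0.100377… → -0.1004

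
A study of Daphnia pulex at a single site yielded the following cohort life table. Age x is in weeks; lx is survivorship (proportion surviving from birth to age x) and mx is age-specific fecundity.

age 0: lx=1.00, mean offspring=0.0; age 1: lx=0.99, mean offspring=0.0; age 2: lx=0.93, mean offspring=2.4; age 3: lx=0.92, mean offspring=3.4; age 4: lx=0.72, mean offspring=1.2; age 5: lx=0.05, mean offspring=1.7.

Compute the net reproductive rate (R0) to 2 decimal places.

6.31

lx·mx by age: 0, 0, 2.232, 3.128, 0.864, 0.085
R0 = Σ lx·mx = 6.309 → 6.31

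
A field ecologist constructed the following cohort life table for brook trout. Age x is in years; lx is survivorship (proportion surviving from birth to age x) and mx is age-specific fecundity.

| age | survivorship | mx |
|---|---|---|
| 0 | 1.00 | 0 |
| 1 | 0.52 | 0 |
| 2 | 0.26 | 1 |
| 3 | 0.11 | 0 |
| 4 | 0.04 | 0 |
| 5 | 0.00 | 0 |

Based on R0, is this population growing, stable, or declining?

R0 = Σ lx·mx = 0 + 0 + 0.26 + 0 + 0 + 0 = 0.26
R0 < 1, so the population is declining.

declining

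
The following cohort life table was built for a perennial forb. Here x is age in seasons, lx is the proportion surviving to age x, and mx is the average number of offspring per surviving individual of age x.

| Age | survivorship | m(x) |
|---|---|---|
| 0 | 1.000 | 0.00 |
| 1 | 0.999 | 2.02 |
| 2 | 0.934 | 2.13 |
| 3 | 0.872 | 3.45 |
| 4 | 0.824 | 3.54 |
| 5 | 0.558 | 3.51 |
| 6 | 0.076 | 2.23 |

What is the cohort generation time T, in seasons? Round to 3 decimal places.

lx·mx: 0, 2.01798, 1.98942, 3.0084, 2.91696, 1.95858, 0.16948 → R0 = 12.06082
x·lx·mx: 0, 2.01798, 3.97884, 9.0252, 11.66784, 9.7929, 1.01688 → Σ = 37.49964
T = 37.49964 / 12.06082 = 3.109211… → 3.109

3.109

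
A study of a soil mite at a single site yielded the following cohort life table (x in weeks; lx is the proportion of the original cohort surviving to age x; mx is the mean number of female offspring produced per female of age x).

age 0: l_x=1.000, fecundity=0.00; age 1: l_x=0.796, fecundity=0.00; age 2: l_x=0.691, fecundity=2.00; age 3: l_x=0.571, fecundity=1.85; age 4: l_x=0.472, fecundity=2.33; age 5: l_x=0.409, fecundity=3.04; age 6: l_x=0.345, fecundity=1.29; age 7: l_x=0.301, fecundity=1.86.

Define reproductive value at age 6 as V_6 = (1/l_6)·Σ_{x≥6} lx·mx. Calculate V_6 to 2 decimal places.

lx·mx for x ≥ 6: 0.44505, 0.55986 → sum = 1.00491
V_6 = 1.00491 / l_6 = 1.00491 / 0.345 = 2.912783… → 2.91

2.91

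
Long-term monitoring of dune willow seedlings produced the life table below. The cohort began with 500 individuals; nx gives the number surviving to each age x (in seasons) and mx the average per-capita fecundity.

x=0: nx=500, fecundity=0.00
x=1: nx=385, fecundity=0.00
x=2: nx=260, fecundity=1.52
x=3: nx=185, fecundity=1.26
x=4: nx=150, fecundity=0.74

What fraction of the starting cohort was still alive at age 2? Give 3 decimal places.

0.520

l_2 = n_2/n_0 = 260/500 = 0.52 → 0.520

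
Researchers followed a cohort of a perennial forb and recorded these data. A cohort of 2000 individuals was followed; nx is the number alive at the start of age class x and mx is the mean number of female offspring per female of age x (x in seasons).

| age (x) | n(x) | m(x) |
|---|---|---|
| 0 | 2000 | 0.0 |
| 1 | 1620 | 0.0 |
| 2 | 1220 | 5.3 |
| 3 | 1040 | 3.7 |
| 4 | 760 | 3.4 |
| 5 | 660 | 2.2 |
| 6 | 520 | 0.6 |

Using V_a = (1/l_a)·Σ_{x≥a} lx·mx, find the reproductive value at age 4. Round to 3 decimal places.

lx = nx/n0 = nx/2000: 1, 0.81, 0.61, 0.52, 0.38, 0.33, 0.26
lx·mx for x ≥ 4: 1.292, 0.726, 0.156 → sum = 2.174
V_4 = 2.174 / l_4 = 2.174 / 0.38 = 5.721053… → 5.721

5.721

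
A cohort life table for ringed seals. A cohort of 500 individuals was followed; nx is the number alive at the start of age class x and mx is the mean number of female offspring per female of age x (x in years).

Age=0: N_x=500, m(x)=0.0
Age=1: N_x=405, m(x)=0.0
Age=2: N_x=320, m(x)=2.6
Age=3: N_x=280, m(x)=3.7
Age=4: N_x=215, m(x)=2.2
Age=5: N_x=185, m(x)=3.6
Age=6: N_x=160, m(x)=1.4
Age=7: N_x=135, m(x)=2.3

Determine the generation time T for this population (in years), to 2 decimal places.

lx = nx/n0 = nx/500: 1, 0.81, 0.64, 0.56, 0.43, 0.37, 0.32, 0.27
lx·mx: 0, 0, 1.664, 2.072, 0.946, 1.332, 0.448, 0.621 → R0 = 7.083
x·lx·mx: 0, 0, 3.328, 6.216, 3.784, 6.66, 2.688, 4.347 → Σ = 27.023
T = 27.023 / 7.083 = 3.815191… → 3.82

3.82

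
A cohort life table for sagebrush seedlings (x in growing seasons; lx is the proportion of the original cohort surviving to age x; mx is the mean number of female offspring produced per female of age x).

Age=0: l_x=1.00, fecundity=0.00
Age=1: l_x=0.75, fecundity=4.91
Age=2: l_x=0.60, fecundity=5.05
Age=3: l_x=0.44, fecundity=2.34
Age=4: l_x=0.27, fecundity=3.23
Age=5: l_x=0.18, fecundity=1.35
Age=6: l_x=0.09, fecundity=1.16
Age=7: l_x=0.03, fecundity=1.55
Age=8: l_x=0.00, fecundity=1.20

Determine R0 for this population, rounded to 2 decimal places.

lx·mx by age: 0, 3.6825, 3.03, 1.0296, 0.8721, 0.243, 0.1044, 0.0465, 0
R0 = Σ lx·mx = 9.0081 → 9.01

9.01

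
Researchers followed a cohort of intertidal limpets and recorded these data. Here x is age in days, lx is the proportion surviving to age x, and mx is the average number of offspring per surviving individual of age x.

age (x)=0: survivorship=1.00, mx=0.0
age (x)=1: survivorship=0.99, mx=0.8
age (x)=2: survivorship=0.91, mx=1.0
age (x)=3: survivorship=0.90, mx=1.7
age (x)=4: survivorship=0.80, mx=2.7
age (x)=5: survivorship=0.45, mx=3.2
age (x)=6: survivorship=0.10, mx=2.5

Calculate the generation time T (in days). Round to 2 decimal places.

lx·mx: 0, 0.792, 0.91, 1.53, 2.16, 1.44, 0.25 → R0 = 7.082
x·lx·mx: 0, 0.792, 1.82, 4.59, 8.64, 7.2, 1.5 → Σ = 24.542
T = 24.542 / 7.082 = 3.465405… → 3.47

3.47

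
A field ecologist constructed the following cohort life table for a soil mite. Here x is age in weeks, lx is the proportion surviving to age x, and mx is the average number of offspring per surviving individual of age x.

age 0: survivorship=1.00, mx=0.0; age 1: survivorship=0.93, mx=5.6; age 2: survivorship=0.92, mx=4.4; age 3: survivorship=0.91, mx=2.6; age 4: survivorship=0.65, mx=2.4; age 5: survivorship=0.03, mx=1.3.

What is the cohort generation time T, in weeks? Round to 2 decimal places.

lx·mx: 0, 5.208, 4.048, 2.366, 1.56, 0.039 → R0 = 13.221
x·lx·mx: 0, 5.208, 8.096, 7.098, 6.24, 0.195 → Σ = 26.837
T = 26.837 / 13.221 = 2.029877… → 2.03

2.03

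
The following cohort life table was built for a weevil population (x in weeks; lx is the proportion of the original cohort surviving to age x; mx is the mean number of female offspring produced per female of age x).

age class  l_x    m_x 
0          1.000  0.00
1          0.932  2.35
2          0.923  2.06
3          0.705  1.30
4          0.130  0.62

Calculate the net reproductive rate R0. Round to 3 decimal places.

5.089

lx·mx by age: 0, 2.1902, 1.90138, 0.9165, 0.0806
R0 = Σ lx·mx = 5.08868 → 5.089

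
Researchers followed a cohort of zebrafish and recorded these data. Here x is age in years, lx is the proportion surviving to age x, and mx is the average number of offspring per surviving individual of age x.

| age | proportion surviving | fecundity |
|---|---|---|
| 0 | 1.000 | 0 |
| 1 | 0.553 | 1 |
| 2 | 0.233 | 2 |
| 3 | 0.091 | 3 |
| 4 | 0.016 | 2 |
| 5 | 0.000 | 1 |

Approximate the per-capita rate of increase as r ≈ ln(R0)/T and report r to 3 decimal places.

0.153

R0 = Σ lx·mx = 0 + 0.553 + 0.466 + 0.273 + 0.032 + 0 = 1.324
Σ x·lx·mx = 2.432; T = 2.432/1.324 = 1.83686…
r ≈ ln(R0)/T = ln(1.324)/1.83686… = 0.15279… → 0.153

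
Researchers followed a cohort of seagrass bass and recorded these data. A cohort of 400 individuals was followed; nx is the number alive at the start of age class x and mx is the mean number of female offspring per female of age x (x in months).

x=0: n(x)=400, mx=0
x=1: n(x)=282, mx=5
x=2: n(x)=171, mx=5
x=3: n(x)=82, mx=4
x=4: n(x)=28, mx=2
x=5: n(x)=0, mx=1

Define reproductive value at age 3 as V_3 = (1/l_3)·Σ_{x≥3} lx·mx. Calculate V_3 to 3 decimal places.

lx = nx/n0 = nx/400: 1, 0.705, 0.4275, 0.205, 0.07, 0
lx·mx for x ≥ 3: 0.82, 0.14, 0 → sum = 0.96
V_3 = 0.96 / l_3 = 0.96 / 0.205 = 4.682927… → 4.683

4.683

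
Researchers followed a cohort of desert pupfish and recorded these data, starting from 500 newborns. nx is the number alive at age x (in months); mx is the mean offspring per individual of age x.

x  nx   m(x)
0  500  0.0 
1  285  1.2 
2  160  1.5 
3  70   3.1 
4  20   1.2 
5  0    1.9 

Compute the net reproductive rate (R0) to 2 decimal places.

lx = nx/n0 = nx/500: 1, 0.57, 0.32, 0.14, 0.04, 0
lx·mx by age: 0, 0.684, 0.48, 0.434, 0.048, 0
R0 = Σ lx·mx = 1.646 → 1.65

1.65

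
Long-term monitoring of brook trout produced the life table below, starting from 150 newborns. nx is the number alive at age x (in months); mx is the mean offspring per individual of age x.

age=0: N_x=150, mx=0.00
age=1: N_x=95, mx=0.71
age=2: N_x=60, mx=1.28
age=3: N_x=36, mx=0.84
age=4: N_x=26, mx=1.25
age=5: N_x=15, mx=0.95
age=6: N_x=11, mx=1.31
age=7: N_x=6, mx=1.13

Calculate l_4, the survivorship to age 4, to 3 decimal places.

l_4 = n_4/n_0 = 26/150 = 0.173333… → 0.173

0.173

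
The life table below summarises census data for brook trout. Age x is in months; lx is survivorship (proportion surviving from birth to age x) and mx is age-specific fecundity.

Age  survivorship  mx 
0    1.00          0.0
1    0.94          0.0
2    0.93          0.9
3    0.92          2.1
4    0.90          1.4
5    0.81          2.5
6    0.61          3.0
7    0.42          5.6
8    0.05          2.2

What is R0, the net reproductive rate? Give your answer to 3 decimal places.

10.346

lx·mx by age: 0, 0, 0.837, 1.932, 1.26, 2.025, 1.83, 2.352, 0.11
R0 = Σ lx·mx = 10.346 → 10.346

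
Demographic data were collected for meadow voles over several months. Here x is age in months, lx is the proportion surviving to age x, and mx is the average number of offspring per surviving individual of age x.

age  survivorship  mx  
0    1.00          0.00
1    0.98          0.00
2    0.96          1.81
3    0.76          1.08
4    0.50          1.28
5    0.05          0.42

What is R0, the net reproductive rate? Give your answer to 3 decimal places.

3.219

lx·mx by age: 0, 0, 1.7376, 0.8208, 0.64, 0.021
R0 = Σ lx·mx = 3.2194 → 3.219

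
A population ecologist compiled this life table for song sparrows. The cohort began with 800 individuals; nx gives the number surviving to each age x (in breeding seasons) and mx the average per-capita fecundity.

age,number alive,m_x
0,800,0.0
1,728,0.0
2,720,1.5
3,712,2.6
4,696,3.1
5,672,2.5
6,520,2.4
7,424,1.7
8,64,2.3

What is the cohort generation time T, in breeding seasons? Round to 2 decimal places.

lx = nx/n0 = nx/800: 1, 0.91, 0.9, 0.89, 0.87, 0.84, 0.65, 0.53, 0.08
lx·mx: 0, 0, 1.35, 2.314, 2.697, 2.1, 1.56, 0.901, 0.184 → R0 = 11.106
x·lx·mx: 0, 0, 2.7, 6.942, 10.788, 10.5, 9.36, 6.307, 1.472 → Σ = 48.069
T = 48.069 / 11.106 = 4.328201… → 4.33

4.33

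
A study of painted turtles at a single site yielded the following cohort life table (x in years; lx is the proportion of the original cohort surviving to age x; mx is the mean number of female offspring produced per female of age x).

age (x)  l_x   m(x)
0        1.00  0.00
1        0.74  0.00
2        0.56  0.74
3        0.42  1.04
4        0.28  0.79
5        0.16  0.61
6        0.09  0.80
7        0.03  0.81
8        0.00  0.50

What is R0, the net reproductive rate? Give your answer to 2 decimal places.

lx·mx by age: 0, 0, 0.4144, 0.4368, 0.2212, 0.0976, 0.072, 0.0243, 0
R0 = Σ lx·mx = 1.2663 → 1.27

1.27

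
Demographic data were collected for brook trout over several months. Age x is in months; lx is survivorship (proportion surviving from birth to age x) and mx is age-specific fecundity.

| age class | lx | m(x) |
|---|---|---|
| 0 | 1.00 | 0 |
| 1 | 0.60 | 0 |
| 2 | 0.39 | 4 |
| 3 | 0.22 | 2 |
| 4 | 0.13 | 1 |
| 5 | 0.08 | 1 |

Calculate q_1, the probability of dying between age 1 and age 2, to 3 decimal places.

q_1 = (l_1 − l_2) / l_1 = (0.6 − 0.39) / 0.6
     = 0.21 / 0.6 = 0.35 → 0.350

0.350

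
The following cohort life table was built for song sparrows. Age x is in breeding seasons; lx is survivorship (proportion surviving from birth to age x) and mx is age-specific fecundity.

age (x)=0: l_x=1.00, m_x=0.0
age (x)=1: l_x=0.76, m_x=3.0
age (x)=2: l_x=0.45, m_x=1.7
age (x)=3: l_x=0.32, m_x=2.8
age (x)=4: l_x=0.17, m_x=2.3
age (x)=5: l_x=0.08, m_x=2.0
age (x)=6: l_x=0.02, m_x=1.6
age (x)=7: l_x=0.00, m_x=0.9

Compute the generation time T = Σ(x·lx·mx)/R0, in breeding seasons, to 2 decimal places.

lx·mx: 0, 2.28, 0.765, 0.896, 0.391, 0.16, 0.032, 0 → R0 = 4.524
x·lx·mx: 0, 2.28, 1.53, 2.688, 1.564, 0.8, 0.192, 0 → Σ = 9.054
T = 9.054 / 4.524 = 2.001326… → 2.00

2.00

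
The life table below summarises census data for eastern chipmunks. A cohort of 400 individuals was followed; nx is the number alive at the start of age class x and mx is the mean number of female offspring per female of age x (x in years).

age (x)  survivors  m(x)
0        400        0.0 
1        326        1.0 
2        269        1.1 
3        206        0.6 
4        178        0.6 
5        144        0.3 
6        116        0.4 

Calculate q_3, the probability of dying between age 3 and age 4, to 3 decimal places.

lx = nx/n0 = nx/400: 1, 0.815, 0.6725, 0.515, 0.445, 0.36, 0.29
q_3 = (l_3 − l_4) / l_3 = (0.515 − 0.445) / 0.515
     = 0.07 / 0.515 = 0.135922… → 0.136

0.136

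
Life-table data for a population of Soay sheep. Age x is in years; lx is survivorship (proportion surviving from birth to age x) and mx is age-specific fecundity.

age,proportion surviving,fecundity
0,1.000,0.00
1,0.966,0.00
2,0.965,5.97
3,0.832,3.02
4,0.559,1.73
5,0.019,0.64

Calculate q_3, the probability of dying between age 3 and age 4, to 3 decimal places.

q_3 = (l_3 − l_4) / l_3 = (0.832 − 0.559) / 0.832
     = 0.273 / 0.832 = 0.328125 → 0.328

0.328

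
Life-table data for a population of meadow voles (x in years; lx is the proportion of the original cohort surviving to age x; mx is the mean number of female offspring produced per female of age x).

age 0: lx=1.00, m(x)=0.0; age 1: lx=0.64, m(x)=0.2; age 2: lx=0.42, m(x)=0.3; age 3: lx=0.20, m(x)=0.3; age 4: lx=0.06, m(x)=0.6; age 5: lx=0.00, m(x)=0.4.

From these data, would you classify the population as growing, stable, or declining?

declining

R0 = Σ lx·mx = 0 + 0.128 + 0.126 + 0.06 + 0.036 + 0 = 0.35
R0 < 1, so the population is declining.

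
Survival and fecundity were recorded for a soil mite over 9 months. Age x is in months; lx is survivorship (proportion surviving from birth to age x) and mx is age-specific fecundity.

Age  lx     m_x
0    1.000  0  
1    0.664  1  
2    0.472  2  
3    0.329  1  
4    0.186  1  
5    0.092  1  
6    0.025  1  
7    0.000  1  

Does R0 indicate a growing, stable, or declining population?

growing

R0 = Σ lx·mx = 0 + 0.664 + 0.944 + 0.329 + 0.186 + 0.092 + 0.025 + 0 = 2.24
R0 > 1, so the population is growing.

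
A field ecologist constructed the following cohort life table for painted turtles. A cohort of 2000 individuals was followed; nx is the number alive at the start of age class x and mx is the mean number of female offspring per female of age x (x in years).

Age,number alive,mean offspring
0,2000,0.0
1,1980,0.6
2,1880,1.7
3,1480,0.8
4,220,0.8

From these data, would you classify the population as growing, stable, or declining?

lx = nx/n0 = nx/2000: 1, 0.99, 0.94, 0.74, 0.11
R0 = Σ lx·mx = 0 + 0.594 + 1.598 + 0.592 + 0.088 = 2.872
R0 > 1, so the population is growing.

growing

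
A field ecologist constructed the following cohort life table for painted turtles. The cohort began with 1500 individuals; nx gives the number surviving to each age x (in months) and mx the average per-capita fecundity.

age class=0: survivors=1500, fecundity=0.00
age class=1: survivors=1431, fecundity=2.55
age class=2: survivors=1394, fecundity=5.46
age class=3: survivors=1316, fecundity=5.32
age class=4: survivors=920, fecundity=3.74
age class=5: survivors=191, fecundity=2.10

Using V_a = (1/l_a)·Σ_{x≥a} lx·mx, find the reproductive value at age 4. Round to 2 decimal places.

4.18

lx = nx/n0 = nx/1500: 1, 0.954, 0.92933…, 0.87733…, 0.61333…, 0.12733…
lx·mx for x ≥ 4: 2.293867…, 0.2674… → sum = 2.561267…
V_4 = 2.561267… / l_4 = 2.561267… / 0.613333… = 4.175978… → 4.18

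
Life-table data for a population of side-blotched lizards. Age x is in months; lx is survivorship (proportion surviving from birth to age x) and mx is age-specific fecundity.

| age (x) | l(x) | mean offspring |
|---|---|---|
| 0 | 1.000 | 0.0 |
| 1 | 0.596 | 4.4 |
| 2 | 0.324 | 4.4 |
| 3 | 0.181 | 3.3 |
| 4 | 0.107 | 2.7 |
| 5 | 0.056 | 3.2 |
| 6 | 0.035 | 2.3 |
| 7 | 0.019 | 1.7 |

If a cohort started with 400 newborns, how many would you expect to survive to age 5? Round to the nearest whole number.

22

Expected survivors = N0 · l_5 = 400 × 0.056 = 22.4 → 22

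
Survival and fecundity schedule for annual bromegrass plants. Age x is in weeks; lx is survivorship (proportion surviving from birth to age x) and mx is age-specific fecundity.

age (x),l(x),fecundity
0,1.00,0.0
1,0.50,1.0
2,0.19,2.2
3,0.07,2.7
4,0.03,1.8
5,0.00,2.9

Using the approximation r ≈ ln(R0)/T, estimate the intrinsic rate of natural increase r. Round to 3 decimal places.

R0 = Σ lx·mx = 0 + 0.5 + 0.418 + 0.189 + 0.054 + 0 = 1.161
Σ x·lx·mx = 2.119; T = 2.119/1.161 = 1.82515…
r ≈ ln(R0)/T = ln(1.161)/1.82515… = 0.08179… → 0.082

0.082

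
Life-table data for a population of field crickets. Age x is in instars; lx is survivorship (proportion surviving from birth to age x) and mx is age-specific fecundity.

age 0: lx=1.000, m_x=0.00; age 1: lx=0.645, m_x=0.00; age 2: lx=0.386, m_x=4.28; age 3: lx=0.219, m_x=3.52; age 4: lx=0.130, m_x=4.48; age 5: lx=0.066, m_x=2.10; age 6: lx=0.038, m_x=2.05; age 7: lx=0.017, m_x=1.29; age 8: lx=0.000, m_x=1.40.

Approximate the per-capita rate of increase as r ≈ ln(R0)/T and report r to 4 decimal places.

0.4122

R0 = Σ lx·mx = 0 + 0 + 1.65208 + 0.77088 + 0.5824 + 0.1386 + 0.0779 + 0.02193 + 0 = 3.24379
Σ x·lx·mx = 9.26031; T = 9.26031/3.24379 = 2.85478…
r ≈ ln(R0)/T = ln(3.24379)/2.85478… = 0.412201… → 0.4122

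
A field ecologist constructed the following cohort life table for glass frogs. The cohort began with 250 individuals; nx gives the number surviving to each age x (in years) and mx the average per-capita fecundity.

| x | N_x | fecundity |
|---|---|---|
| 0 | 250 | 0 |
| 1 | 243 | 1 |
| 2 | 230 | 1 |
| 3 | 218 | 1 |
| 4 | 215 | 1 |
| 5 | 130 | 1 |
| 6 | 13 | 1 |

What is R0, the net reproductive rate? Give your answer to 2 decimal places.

lx = nx/n0 = nx/250: 1, 0.972, 0.92, 0.872, 0.86, 0.52, 0.052
lx·mx by age: 0, 0.972, 0.92, 0.872, 0.86, 0.52, 0.052
R0 = Σ lx·mx = 4.196 → 4.20

4.20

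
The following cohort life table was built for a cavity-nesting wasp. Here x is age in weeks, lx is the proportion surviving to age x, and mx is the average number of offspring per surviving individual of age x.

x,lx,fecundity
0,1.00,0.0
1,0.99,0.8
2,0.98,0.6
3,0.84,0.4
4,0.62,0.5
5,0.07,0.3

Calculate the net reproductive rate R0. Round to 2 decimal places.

lx·mx by age: 0, 0.792, 0.588, 0.336, 0.31, 0.021
R0 = Σ lx·mx = 2.047 → 2.05

2.05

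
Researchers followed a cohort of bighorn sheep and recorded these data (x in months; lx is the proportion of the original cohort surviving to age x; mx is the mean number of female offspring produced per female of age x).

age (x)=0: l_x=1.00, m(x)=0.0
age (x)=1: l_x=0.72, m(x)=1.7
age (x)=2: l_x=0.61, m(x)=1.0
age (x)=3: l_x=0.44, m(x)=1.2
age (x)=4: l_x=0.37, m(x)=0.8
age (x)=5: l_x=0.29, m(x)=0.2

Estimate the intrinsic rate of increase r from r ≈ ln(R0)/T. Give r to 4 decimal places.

0.4932

R0 = Σ lx·mx = 0 + 1.224 + 0.61 + 0.528 + 0.296 + 0.058 = 2.716
Σ x·lx·mx = 5.502; T = 5.502/2.716 = 2.02577…
r ≈ ln(R0)/T = ln(2.716)/2.02577… = 0.493224… → 0.4932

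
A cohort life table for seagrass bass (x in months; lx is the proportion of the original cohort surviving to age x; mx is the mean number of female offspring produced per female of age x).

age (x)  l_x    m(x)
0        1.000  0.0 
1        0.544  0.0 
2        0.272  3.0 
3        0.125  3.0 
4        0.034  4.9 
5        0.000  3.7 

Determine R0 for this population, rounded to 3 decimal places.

lx·mx by age: 0, 0, 0.816, 0.375, 0.1666, 0
R0 = Σ lx·mx = 1.3576 → 1.358

1.358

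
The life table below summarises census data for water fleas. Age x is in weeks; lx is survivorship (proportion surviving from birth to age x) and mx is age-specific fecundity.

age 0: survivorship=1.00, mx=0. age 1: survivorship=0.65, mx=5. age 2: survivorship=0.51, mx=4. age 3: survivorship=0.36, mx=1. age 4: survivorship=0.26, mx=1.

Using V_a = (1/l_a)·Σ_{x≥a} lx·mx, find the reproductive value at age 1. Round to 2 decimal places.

9.09

lx·mx for x ≥ 1: 3.25, 2.04, 0.36, 0.26 → sum = 5.91
V_1 = 5.91 / l_1 = 5.91 / 0.65 = 9.092308… → 9.09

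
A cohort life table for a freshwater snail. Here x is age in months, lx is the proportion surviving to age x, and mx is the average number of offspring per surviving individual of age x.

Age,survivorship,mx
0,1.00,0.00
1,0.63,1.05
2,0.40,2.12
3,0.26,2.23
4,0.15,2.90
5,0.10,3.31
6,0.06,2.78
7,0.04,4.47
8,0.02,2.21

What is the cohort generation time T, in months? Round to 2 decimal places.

lx·mx: 0, 0.6615, 0.848, 0.5798, 0.435, 0.331, 0.1668, 0.1788, 0.0442 → R0 = 3.2451
x·lx·mx: 0, 0.6615, 1.696, 1.7394, 1.74, 1.655, 1.0008, 1.2516, 0.3536 → Σ = 10.0979
T = 10.0979 / 3.2451 = 3.111738… → 3.11

3.11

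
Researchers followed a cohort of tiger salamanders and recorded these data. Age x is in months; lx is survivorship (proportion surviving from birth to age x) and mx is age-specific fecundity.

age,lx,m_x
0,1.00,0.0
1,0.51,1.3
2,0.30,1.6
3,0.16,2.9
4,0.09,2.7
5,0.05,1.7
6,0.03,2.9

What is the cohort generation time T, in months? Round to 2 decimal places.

2.44

lx·mx: 0, 0.663, 0.48, 0.464, 0.243, 0.085, 0.087 → R0 = 2.022
x·lx·mx: 0, 0.663, 0.96, 1.392, 0.972, 0.425, 0.522 → Σ = 4.934
T = 4.934 / 2.022 = 2.440158… → 2.44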